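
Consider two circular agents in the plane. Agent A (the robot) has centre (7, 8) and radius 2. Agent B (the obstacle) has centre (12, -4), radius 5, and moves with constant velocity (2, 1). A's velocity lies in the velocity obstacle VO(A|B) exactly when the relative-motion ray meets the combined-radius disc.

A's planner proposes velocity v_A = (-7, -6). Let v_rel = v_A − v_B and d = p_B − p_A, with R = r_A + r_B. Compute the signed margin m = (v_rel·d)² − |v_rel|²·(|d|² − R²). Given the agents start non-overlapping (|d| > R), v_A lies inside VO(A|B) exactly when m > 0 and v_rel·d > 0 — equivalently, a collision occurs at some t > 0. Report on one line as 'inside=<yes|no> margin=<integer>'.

d = (5, -12),  |d|² = 169;  R = 2+5 = 7,  c = 169−7² = 120
v_rel = (-9, -7),  |v_rel|² = 130;  v_rel·d = (-9)·(5) + (-7)·(-12) = 39
130·t² − 78·t + 120 = 0  ⇒  m = 39² − 130·120 = -14079
m = -14079 < 0,  v_rel·d = 39 > 0  ⇒  outside

inside=no margin=-14079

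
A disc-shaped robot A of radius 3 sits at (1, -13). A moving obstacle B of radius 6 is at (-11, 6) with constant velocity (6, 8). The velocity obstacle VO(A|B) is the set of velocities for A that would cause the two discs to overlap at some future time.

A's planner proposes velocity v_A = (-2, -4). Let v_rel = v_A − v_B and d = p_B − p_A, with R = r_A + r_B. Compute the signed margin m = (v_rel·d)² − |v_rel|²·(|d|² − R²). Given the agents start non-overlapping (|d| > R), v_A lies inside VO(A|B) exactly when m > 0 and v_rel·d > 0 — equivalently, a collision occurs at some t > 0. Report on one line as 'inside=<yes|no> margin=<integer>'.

d = (-12, 19),  |d|² = 505;  R = 3+6 = 9,  c = 505−9² = 424
v_rel = (-8, -12),  |v_rel|² = 208;  v_rel·d = (-8)·(-12) + (-12)·(19) = -132
208·t² + 264·t + 424 = 0  ⇒  m = (-132)² − 208·424 = -70768
m = -70768 < 0,  v_rel·d = -132 < 0  ⇒  outside

inside=no margin=-70768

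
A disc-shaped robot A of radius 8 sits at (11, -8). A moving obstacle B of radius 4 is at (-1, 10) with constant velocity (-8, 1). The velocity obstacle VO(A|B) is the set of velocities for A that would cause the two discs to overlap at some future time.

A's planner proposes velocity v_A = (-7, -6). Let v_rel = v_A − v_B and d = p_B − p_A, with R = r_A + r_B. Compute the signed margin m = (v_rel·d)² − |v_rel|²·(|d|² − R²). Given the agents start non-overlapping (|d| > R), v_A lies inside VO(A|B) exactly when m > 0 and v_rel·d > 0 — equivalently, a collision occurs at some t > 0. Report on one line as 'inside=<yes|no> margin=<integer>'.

d = (-12, 18),  |d|² = 468;  R = 8+4 = 12,  c = 468−12² = 324
v_rel = (1, -7),  |v_rel|² = 50;  v_rel·d = (1)·(-12) + (-7)·(18) = -138
50·t² + 276·t + 324 = 0  ⇒  m = (-138)² − 50·324 = 2844
m = 2844 > 0,  v_rel·d = -138 < 0  ⇒  outside

inside=no margin=2844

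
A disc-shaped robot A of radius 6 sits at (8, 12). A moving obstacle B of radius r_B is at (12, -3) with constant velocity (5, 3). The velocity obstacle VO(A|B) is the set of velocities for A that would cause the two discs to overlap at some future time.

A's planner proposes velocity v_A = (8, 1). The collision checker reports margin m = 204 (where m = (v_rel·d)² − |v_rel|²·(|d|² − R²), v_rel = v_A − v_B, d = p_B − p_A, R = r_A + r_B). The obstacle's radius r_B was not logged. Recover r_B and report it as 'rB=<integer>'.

m = 204
d = (4, -15);  v_rel = (3, -2),  |v_rel|² = 13
v_rel×d = (3)·(-15) − (-2)·(4) = -37
since m = R²·13 − (-37)²:  R² = (1369 + 204) / 13 = 121
R = √121 = 11  ⇒  r_B = 11 − 6 = 5

rB=5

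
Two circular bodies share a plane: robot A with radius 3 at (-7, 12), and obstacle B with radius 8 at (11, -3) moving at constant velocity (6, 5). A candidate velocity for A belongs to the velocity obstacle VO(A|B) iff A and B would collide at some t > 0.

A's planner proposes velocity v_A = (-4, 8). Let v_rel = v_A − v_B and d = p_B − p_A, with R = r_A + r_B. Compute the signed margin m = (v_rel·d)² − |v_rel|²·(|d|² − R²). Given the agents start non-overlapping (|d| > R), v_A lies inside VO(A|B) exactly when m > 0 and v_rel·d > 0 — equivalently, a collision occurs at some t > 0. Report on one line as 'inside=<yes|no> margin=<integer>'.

d = (18, -15),  |d|² = 549;  R = 3+8 = 11,  c = 549−11² = 428
v_rel = (-10, 3),  |v_rel|² = 109;  v_rel·d = (-10)·(18) + (3)·(-15) = -225
109·t² + 450·t + 428 = 0  ⇒  m = (-225)² − 109·428 = 3973
m = 3973 > 0,  v_rel·d = -225 < 0  ⇒  outside

inside=no margin=3973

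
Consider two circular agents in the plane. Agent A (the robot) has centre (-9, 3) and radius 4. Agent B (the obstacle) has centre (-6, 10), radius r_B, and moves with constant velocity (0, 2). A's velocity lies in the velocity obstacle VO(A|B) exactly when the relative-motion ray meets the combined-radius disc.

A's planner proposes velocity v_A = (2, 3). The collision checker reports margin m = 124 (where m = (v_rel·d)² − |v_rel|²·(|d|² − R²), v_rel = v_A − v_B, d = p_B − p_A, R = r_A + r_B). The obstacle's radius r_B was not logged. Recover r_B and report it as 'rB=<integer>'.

m = 124
d = (3, 7);  v_rel = (2, 1),  |v_rel|² = 5
v_rel×d = (2)·(7) − (1)·(3) = 11
since m = R²·5 − 11²:  R² = (121 + 124) / 5 = 49
R = √49 = 7  ⇒  r_B = 7 − 4 = 3

rB=3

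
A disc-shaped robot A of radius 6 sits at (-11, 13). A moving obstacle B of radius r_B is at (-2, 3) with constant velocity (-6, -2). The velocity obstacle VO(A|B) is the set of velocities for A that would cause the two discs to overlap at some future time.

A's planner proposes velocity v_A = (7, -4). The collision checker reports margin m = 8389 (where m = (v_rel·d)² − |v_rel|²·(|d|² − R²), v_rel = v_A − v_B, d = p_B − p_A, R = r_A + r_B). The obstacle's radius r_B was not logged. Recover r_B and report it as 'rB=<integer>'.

m = 8389
d = (9, -10);  v_rel = (13, -2),  |v_rel|² = 173
v_rel×d = (13)·(-10) − (-2)·(9) = -112
since m = R²·173 − (-112)²:  R² = (12544 + 8389) / 173 = 121
R = √121 = 11  ⇒  r_B = 11 − 6 = 5

rB=5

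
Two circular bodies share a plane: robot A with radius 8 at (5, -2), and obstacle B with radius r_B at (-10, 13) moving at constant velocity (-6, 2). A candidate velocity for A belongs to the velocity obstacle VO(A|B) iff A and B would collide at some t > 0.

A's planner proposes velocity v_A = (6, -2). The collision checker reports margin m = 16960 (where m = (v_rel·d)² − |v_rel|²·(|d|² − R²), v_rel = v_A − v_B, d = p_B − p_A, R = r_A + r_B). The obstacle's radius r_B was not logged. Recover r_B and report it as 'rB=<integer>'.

m = 16960
d = (-15, 15);  v_rel = (12, -4),  |v_rel|² = 160
v_rel×d = (12)·(15) − (-4)·(-15) = 120
since m = R²·160 − 120²:  R² = (14400 + 16960) / 160 = 196
R = √196 = 14  ⇒  r_B = 14 − 8 = 6

rB=6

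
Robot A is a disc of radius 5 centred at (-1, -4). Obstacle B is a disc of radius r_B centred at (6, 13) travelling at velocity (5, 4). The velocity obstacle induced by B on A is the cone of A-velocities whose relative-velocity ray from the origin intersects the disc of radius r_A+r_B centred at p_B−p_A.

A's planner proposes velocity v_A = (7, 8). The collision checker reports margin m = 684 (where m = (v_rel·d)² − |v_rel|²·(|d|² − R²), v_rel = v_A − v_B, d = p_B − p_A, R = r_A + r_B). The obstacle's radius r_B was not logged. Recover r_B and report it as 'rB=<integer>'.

m = 684
d = (7, 17);  v_rel = (2, 4),  |v_rel|² = 20
v_rel×d = (2)·(17) − (4)·(7) = 6
since m = R²·20 − 6²:  R² = (36 + 684) / 20 = 36
R = √36 = 6  ⇒  r_B = 6 − 5 = 1

rB=1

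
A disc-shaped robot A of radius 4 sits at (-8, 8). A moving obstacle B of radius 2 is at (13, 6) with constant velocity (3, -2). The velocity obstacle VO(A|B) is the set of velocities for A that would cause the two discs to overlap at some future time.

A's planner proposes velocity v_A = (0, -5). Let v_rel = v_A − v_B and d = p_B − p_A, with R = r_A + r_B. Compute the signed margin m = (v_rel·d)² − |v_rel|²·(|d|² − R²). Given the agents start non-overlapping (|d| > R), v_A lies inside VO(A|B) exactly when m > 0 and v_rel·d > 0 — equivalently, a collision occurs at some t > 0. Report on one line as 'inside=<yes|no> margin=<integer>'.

d = (21, -2),  |d|² = 445;  R = 4+2 = 6,  c = 445−6² = 409
v_rel = (-3, -3),  |v_rel|² = 18;  v_rel·d = (-3)·(21) + (-3)·(-2) = -57
18·t² + 114·t + 409 = 0  ⇒  m = (-57)² − 18·409 = -4113
m = -4113 < 0,  v_rel·d = -57 < 0  ⇒  outside

inside=no margin=-4113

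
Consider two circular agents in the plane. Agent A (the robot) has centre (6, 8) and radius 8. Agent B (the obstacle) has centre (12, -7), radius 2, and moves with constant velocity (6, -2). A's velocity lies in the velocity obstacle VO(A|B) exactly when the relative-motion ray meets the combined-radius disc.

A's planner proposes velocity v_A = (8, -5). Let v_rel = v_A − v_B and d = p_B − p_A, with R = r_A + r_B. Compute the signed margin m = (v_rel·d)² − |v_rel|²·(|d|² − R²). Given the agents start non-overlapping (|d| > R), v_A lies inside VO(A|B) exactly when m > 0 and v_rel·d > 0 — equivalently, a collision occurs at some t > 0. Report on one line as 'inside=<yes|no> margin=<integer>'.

d = (6, -15),  |d|² = 261;  R = 8+2 = 10,  c = 261−10² = 161
v_rel = (2, -3),  |v_rel|² = 13;  v_rel·d = (2)·(6) + (-3)·(-15) = 57
13·t² − 114·t + 161 = 0  ⇒  m = 57² − 13·161 = 1156
m = 1156 > 0,  v_rel·d = 57 > 0  ⇒  inside

inside=yes margin=1156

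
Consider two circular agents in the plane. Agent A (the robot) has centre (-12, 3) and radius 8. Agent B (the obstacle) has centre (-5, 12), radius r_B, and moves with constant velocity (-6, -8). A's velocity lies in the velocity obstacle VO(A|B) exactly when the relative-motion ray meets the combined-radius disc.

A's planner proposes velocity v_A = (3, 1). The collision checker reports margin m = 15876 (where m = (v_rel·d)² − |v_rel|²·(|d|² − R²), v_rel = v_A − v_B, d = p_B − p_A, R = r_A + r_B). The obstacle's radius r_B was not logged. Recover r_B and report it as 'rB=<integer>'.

m = 15876
d = (7, 9);  v_rel = (9, 9),  |v_rel|² = 162
v_rel×d = (9)·(9) − (9)·(7) = 18
since m = R²·162 − 18²:  R² = (324 + 15876) / 162 = 100
R = √100 = 10  ⇒  r_B = 10 − 8 = 2

rB=2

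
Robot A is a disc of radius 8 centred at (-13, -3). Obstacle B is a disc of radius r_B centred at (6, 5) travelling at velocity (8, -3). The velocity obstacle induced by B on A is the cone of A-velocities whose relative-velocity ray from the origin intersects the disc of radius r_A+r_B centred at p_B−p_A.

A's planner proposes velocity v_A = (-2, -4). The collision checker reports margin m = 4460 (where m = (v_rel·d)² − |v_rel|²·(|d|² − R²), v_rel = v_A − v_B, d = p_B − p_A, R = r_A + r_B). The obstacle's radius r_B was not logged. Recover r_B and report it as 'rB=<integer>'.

m = 4460
d = (19, 8);  v_rel = (-10, -1),  |v_rel|² = 101
v_rel×d = (-10)·(8) − (-1)·(19) = -61
since m = R²·101 − (-61)²:  R² = (3721 + 4460) / 101 = 81
R = √81 = 9  ⇒  r_B = 9 − 8 = 1

rB=1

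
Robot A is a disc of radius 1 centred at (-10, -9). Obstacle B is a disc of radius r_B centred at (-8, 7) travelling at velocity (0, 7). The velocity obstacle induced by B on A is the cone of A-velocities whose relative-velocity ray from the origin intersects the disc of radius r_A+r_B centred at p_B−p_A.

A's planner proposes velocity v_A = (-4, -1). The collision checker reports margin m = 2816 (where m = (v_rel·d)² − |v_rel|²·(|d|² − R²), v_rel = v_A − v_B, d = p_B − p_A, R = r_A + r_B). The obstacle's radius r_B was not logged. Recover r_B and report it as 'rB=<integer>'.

m = 2816
d = (2, 16);  v_rel = (-4, -8),  |v_rel|² = 80
v_rel×d = (-4)·(16) − (-8)·(2) = -48
since m = R²·80 − (-48)²:  R² = (2304 + 2816) / 80 = 64
R = √64 = 8  ⇒  r_B = 8 − 1 = 7

rB=7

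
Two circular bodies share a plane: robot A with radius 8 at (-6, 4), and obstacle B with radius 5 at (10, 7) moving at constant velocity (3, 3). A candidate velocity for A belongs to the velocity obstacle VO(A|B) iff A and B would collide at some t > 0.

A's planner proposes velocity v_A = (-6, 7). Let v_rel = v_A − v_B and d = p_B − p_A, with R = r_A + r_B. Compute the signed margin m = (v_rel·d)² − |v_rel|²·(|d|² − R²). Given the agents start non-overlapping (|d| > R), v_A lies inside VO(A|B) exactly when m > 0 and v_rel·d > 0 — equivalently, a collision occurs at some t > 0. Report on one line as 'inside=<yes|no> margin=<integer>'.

d = (16, 3),  |d|² = 265;  R = 8+5 = 13,  c = 265−13² = 96
v_rel = (-9, 4),  |v_rel|² = 97;  v_rel·d = (-9)·(16) + (4)·(3) = -132
97·t² + 264·t + 96 = 0  ⇒  m = (-132)² − 97·96 = 8112
m = 8112 > 0,  v_rel·d = -132 < 0  ⇒  outside

inside=no margin=8112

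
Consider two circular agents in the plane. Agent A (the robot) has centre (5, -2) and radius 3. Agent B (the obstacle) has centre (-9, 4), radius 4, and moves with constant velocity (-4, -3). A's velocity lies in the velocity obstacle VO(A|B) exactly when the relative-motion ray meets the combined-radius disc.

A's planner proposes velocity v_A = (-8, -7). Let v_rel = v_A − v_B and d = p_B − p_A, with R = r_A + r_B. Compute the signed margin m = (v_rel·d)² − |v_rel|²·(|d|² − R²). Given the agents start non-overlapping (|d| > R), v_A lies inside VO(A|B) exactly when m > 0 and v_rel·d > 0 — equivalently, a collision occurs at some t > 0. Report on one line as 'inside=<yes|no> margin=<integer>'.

d = (-14, 6),  |d|² = 232;  R = 3+4 = 7,  c = 232−7² = 183
v_rel = (-4, -4),  |v_rel|² = 32;  v_rel·d = (-4)·(-14) + (-4)·(6) = 32
32·t² − 64·t + 183 = 0  ⇒  m = 32² − 32·183 = -4832
m = -4832 < 0,  v_rel·d = 32 > 0  ⇒  outside

inside=no margin=-4832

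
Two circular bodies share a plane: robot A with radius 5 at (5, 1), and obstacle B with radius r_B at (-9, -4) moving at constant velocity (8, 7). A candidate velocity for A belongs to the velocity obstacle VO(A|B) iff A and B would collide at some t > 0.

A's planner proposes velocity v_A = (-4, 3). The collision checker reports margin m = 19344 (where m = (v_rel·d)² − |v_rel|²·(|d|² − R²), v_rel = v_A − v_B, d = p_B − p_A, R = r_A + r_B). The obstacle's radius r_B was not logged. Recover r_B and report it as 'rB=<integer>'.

m = 19344
d = (-14, -5);  v_rel = (-12, -4),  |v_rel|² = 160
v_rel×d = (-12)·(-5) − (-4)·(-14) = 4
since m = R²·160 − 4²:  R² = (16 + 19344) / 160 = 121
R = √121 = 11  ⇒  r_B = 11 − 5 = 6

rB=6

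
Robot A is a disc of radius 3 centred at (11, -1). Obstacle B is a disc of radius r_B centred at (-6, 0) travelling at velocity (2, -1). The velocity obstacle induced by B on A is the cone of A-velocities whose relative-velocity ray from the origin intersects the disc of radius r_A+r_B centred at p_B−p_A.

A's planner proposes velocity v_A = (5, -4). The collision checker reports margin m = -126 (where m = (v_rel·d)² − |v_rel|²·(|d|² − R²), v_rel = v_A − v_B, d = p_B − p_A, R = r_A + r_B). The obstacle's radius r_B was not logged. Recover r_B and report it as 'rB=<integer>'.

m = -126
d = (-17, 1);  v_rel = (3, -3),  |v_rel|² = 18
v_rel×d = (3)·(1) − (-3)·(-17) = -48
since m = R²·18 − (-48)²:  R² = (2304 + -126) / 18 = 121
R = √121 = 11  ⇒  r_B = 11 − 3 = 8

rB=8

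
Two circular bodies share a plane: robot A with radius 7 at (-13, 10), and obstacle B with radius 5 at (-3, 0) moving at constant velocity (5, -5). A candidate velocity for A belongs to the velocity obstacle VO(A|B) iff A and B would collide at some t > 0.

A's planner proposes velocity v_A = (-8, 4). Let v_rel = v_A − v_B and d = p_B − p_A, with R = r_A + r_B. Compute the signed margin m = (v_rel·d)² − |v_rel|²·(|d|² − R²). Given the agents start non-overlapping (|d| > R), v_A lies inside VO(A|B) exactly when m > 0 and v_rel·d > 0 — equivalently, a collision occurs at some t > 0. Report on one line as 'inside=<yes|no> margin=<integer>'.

d = (10, -10),  |d|² = 200;  R = 7+5 = 12,  c = 200−12² = 56
v_rel = (-13, 9),  |v_rel|² = 250;  v_rel·d = (-13)·(10) + (9)·(-10) = -220
250·t² + 440·t + 56 = 0  ⇒  m = (-220)² − 250·56 = 34400
m = 34400 > 0,  v_rel·d = -220 < 0  ⇒  outside

inside=no margin=34400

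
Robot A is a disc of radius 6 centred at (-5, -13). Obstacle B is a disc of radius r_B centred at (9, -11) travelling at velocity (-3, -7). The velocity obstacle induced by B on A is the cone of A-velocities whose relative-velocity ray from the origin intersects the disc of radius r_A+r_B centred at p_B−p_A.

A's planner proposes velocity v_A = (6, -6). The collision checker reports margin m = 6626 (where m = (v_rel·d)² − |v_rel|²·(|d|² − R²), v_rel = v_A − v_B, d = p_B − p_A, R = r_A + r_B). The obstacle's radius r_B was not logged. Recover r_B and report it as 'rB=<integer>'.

m = 6626
d = (14, 2);  v_rel = (9, 1),  |v_rel|² = 82
v_rel×d = (9)·(2) − (1)·(14) = 4
since m = R²·82 − 4²:  R² = (16 + 6626) / 82 = 81
R = √81 = 9  ⇒  r_B = 9 − 6 = 3

rB=3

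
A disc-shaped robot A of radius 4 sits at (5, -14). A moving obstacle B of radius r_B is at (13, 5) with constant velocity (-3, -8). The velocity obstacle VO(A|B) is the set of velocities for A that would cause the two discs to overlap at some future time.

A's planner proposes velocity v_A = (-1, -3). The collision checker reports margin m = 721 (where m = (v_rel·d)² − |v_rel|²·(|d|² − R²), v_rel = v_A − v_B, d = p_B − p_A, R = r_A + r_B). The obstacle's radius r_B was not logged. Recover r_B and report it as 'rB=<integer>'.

m = 721
d = (8, 19);  v_rel = (2, 5),  |v_rel|² = 29
v_rel×d = (2)·(19) − (5)·(8) = -2
since m = R²·29 − (-2)²:  R² = (4 + 721) / 29 = 25
R = √25 = 5  ⇒  r_B = 5 − 4 = 1

rB=1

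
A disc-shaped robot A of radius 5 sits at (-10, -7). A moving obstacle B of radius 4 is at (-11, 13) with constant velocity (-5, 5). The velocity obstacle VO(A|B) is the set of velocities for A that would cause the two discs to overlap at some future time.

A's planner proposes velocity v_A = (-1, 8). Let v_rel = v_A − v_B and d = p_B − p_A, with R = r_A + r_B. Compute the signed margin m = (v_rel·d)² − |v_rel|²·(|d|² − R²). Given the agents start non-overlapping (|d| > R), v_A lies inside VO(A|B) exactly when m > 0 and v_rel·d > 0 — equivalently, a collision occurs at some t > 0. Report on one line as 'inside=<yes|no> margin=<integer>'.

d = (-1, 20),  |d|² = 401;  R = 5+4 = 9,  c = 401−9² = 320
v_rel = (4, 3),  |v_rel|² = 25;  v_rel·d = (4)·(-1) + (3)·(20) = 56
25·t² − 112·t + 320 = 0  ⇒  m = 56² − 25·320 = -4864
m = -4864 < 0,  v_rel·d = 56 > 0  ⇒  outside

inside=no margin=-4864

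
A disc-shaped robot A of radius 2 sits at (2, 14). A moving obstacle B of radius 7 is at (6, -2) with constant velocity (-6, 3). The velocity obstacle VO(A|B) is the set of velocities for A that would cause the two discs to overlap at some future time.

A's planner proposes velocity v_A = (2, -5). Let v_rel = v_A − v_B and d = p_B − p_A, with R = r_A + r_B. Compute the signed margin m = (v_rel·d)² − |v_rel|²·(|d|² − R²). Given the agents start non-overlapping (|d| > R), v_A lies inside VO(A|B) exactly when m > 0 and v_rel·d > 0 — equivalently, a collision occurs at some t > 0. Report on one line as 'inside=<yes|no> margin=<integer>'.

d = (4, -16),  |d|² = 272;  R = 2+7 = 9,  c = 272−9² = 191
v_rel = (8, -8),  |v_rel|² = 128;  v_rel·d = (8)·(4) + (-8)·(-16) = 160
128·t² − 320·t + 191 = 0  ⇒  m = 160² − 128·191 = 1152
m = 1152 > 0,  v_rel·d = 160 > 0  ⇒  inside

inside=yes margin=1152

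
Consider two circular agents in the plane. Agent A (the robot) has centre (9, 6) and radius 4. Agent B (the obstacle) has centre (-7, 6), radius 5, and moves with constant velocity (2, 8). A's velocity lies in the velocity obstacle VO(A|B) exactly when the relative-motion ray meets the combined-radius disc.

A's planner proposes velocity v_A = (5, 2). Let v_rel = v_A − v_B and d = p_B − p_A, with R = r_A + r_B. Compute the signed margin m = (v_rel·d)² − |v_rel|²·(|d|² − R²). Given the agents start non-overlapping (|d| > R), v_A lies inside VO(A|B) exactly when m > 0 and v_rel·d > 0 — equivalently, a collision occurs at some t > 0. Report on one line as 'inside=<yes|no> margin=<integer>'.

d = (-16, 0),  |d|² = 256;  R = 4+5 = 9,  c = 256−9² = 175
v_rel = (3, -6),  |v_rel|² = 45;  v_rel·d = (3)·(-16) + (-6)·(0) = -48
45·t² + 96·t + 175 = 0  ⇒  m = (-48)² − 45·175 = -5571
m = -5571 < 0,  v_rel·d = -48 < 0  ⇒  outside

inside=no margin=-5571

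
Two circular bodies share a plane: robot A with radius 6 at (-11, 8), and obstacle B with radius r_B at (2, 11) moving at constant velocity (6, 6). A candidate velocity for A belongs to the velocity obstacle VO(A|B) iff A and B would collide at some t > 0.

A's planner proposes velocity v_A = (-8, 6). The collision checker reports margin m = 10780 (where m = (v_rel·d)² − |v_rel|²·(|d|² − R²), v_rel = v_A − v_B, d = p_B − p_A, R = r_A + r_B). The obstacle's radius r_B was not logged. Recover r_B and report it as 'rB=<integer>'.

m = 10780
d = (13, 3);  v_rel = (-14, 0),  |v_rel|² = 196
v_rel×d = (-14)·(3) − (0)·(13) = -42
since m = R²·196 − (-42)²:  R² = (1764 + 10780) / 196 = 64
R = √64 = 8  ⇒  r_B = 8 − 6 = 2

rB=2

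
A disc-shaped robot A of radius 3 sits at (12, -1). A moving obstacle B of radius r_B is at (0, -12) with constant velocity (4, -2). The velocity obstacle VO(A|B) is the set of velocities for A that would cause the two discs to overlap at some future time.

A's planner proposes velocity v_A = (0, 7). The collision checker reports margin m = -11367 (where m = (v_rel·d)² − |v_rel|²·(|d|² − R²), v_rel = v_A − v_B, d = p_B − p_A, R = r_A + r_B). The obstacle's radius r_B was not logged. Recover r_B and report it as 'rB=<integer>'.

m = -11367
d = (-12, -11);  v_rel = (-4, 9),  |v_rel|² = 97
v_rel×d = (-4)·(-11) − (9)·(-12) = 152
since m = R²·97 − 152²:  R² = (23104 + -11367) / 97 = 121
R = √121 = 11  ⇒  r_B = 11 − 3 = 8

rB=8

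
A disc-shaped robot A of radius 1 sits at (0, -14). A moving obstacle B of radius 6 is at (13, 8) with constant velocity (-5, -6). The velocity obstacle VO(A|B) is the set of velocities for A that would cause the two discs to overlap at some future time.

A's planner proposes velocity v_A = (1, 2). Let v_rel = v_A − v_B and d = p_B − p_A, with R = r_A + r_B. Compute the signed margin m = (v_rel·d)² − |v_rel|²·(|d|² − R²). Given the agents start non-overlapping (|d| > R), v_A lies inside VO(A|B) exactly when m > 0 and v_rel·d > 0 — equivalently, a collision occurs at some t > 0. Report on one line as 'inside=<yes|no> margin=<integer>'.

d = (13, 22),  |d|² = 653;  R = 1+6 = 7,  c = 653−7² = 604
v_rel = (6, 8),  |v_rel|² = 100;  v_rel·d = (6)·(13) + (8)·(22) = 254
100·t² − 508·t + 604 = 0  ⇒  m = 254² − 100·604 = 4116
m = 4116 > 0,  v_rel·d = 254 > 0  ⇒  inside

inside=yes margin=4116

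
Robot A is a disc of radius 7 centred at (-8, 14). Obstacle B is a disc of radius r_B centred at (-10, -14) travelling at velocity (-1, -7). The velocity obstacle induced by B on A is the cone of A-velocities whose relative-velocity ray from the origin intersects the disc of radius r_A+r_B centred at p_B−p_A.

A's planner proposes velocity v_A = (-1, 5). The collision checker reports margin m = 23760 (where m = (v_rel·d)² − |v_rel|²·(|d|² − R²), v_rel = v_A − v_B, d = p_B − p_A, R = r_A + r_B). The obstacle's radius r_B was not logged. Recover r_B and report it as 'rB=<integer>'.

m = 23760
d = (-2, -28);  v_rel = (0, 12),  |v_rel|² = 144
v_rel×d = (0)·(-28) − (12)·(-2) = 24
since m = R²·144 − 24²:  R² = (576 + 23760) / 144 = 169
R = √169 = 13  ⇒  r_B = 13 − 7 = 6

rB=6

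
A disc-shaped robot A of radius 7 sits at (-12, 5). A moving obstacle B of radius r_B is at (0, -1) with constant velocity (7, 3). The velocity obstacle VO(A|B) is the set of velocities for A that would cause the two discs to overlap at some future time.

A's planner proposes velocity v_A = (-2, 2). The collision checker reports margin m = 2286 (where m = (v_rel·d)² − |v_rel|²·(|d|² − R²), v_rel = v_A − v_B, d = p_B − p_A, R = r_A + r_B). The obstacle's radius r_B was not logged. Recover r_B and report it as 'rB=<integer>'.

m = 2286
d = (12, -6);  v_rel = (-9, -1),  |v_rel|² = 82
v_rel×d = (-9)·(-6) − (-1)·(12) = 66
since m = R²·82 − 66²:  R² = (4356 + 2286) / 82 = 81
R = √81 = 9  ⇒  r_B = 9 − 7 = 2

rB=2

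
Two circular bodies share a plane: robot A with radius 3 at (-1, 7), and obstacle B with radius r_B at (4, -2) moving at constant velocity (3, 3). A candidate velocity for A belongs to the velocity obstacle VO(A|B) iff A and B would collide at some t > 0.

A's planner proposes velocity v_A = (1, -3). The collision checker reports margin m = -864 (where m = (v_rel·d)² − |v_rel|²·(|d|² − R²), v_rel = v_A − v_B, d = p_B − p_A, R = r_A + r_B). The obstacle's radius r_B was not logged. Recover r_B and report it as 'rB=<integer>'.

m = -864
d = (5, -9);  v_rel = (-2, -6),  |v_rel|² = 40
v_rel×d = (-2)·(-9) − (-6)·(5) = 48
since m = R²·40 − 48²:  R² = (2304 + -864) / 40 = 36
R = √36 = 6  ⇒  r_B = 6 − 3 = 3

rB=3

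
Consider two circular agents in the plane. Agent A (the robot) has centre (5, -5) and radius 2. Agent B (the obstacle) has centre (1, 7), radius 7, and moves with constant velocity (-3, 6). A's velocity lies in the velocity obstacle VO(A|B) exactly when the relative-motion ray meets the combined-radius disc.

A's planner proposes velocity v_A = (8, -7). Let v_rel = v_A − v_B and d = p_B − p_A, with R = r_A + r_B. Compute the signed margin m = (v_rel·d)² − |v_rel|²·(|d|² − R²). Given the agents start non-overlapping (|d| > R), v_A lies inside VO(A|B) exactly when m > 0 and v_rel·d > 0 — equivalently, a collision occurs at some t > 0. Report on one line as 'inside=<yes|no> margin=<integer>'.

d = (-4, 12),  |d|² = 160;  R = 2+7 = 9,  c = 160−9² = 79
v_rel = (11, -13),  |v_rel|² = 290;  v_rel·d = (11)·(-4) + (-13)·(12) = -200
290·t² + 400·t + 79 = 0  ⇒  m = (-200)² − 290·79 = 17090
m = 17090 > 0,  v_rel·d = -200 < 0  ⇒  outside

inside=no margin=17090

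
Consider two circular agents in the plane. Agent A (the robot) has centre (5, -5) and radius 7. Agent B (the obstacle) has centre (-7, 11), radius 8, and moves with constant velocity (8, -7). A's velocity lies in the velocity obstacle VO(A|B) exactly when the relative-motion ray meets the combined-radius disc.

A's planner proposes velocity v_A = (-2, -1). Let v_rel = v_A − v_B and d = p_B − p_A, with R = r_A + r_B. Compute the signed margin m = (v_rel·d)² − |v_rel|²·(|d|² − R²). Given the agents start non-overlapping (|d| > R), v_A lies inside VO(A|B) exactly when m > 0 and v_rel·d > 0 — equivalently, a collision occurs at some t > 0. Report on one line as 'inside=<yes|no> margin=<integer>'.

d = (-12, 16),  |d|² = 400;  R = 7+8 = 15,  c = 400−15² = 175
v_rel = (-10, 6),  |v_rel|² = 136;  v_rel·d = (-10)·(-12) + (6)·(16) = 216
136·t² − 432·t + 175 = 0  ⇒  m = 216² − 136·175 = 22856
m = 22856 > 0,  v_rel·d = 216 > 0  ⇒  inside

inside=yes margin=22856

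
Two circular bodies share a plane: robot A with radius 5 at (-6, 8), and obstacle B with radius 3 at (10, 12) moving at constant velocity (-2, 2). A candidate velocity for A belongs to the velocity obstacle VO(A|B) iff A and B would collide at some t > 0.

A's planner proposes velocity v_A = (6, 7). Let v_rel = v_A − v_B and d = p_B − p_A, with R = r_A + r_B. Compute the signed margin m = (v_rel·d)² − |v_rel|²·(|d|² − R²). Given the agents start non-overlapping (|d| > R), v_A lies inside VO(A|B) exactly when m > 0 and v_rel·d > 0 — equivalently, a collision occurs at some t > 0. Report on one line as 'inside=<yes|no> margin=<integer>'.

d = (16, 4),  |d|² = 272;  R = 5+3 = 8,  c = 272−8² = 208
v_rel = (8, 5),  |v_rel|² = 89;  v_rel·d = (8)·(16) + (5)·(4) = 148
89·t² − 296·t + 208 = 0  ⇒  m = 148² − 89·208 = 3392
m = 3392 > 0,  v_rel·d = 148 > 0  ⇒  inside

inside=yes margin=3392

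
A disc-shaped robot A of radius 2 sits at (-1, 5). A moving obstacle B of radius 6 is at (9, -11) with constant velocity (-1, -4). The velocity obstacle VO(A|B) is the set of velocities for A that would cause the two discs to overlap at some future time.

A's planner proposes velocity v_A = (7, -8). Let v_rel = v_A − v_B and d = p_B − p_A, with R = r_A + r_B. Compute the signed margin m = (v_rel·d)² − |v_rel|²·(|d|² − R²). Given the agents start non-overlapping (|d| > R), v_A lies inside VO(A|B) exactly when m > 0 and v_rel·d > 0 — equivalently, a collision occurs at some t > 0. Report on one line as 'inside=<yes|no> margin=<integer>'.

d = (10, -16),  |d|² = 356;  R = 2+6 = 8,  c = 356−8² = 292
v_rel = (8, -4),  |v_rel|² = 80;  v_rel·d = (8)·(10) + (-4)·(-16) = 144
80·t² − 288·t + 292 = 0  ⇒  m = 144² − 80·292 = -2624
m = -2624 < 0,  v_rel·d = 144 > 0  ⇒  outside

inside=no margin=-2624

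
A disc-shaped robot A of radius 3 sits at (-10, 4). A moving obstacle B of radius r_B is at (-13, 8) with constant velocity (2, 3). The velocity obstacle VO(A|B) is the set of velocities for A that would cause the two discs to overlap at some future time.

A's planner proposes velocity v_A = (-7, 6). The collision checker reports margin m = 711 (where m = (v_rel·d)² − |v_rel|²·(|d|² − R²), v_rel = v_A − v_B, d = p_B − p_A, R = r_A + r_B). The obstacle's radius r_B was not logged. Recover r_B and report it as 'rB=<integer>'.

m = 711
d = (-3, 4);  v_rel = (-9, 3),  |v_rel|² = 90
v_rel×d = (-9)·(4) − (3)·(-3) = -27
since m = R²·90 − (-27)²:  R² = (729 + 711) / 90 = 16
R = √16 = 4  ⇒  r_B = 4 − 3 = 1

rB=1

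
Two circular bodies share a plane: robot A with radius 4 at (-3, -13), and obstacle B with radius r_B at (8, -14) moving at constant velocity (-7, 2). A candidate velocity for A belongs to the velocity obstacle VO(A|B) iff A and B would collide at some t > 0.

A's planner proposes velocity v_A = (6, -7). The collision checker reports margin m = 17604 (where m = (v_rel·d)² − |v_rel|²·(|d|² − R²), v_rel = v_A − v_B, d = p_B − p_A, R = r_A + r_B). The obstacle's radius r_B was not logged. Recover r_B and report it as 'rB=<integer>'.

m = 17604
d = (11, -1);  v_rel = (13, -9),  |v_rel|² = 250
v_rel×d = (13)·(-1) − (-9)·(11) = 86
since m = R²·250 − 86²:  R² = (7396 + 17604) / 250 = 100
R = √100 = 10  ⇒  r_B = 10 − 4 = 6

rB=6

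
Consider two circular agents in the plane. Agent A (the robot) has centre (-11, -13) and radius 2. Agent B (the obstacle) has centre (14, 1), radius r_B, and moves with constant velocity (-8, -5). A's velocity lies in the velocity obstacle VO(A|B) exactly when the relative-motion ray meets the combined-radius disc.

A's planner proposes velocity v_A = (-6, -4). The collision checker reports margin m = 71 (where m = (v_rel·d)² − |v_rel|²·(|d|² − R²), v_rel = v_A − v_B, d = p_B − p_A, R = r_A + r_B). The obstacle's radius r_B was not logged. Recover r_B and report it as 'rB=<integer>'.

m = 71
d = (25, 14);  v_rel = (2, 1),  |v_rel|² = 5
v_rel×d = (2)·(14) − (1)·(25) = 3
since m = R²·5 − 3²:  R² = (9 + 71) / 5 = 16
R = √16 = 4  ⇒  r_B = 4 − 2 = 2

rB=2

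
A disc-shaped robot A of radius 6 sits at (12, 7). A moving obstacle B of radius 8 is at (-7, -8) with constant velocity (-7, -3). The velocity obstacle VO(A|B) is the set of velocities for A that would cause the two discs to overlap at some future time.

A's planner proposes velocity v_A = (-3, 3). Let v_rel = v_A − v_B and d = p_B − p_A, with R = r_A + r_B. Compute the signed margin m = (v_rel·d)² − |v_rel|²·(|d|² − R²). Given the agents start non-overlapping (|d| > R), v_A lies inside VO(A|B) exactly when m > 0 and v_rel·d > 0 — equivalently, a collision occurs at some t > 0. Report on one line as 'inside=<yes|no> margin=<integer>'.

d = (-19, -15),  |d|² = 586;  R = 6+8 = 14,  c = 586−14² = 390
v_rel = (4, 6),  |v_rel|² = 52;  v_rel·d = (4)·(-19) + (6)·(-15) = -166
52·t² + 332·t + 390 = 0  ⇒  m = (-166)² − 52·390 = 7276
m = 7276 > 0,  v_rel·d = -166 < 0  ⇒  outside

inside=no margin=7276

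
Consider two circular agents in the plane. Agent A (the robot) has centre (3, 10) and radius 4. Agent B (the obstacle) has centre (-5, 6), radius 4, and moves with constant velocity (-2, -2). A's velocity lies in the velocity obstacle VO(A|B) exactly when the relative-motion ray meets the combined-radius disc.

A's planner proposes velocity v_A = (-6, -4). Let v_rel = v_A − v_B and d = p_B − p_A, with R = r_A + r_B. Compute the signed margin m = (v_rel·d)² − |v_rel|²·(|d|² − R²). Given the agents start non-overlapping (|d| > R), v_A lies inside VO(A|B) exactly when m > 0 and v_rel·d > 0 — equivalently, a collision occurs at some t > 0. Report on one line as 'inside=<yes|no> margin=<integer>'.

d = (-8, -4),  |d|² = 80;  R = 4+4 = 8,  c = 80−8² = 16
v_rel = (-4, -2),  |v_rel|² = 20;  v_rel·d = (-4)·(-8) + (-2)·(-4) = 40
20·t² − 80·t + 16 = 0  ⇒  m = 40² − 20·16 = 1280
m = 1280 > 0,  v_rel·d = 40 > 0  ⇒  inside

inside=yes margin=1280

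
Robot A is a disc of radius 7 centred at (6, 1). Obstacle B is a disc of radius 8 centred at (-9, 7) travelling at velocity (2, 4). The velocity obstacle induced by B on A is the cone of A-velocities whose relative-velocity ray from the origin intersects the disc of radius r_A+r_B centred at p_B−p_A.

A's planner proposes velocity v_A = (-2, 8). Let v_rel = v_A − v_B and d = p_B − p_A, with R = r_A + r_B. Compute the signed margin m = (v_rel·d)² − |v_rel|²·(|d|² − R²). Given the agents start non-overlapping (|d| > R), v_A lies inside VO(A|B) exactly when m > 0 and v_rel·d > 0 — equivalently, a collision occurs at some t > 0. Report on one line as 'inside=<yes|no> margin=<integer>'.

d = (-15, 6),  |d|² = 261;  R = 7+8 = 15,  c = 261−15² = 36
v_rel = (-4, 4),  |v_rel|² = 32;  v_rel·d = (-4)·(-15) + (4)·(6) = 84
32·t² − 168·t + 36 = 0  ⇒  m = 84² − 32·36 = 5904
m = 5904 > 0,  v_rel·d = 84 > 0  ⇒  inside

inside=yes margin=5904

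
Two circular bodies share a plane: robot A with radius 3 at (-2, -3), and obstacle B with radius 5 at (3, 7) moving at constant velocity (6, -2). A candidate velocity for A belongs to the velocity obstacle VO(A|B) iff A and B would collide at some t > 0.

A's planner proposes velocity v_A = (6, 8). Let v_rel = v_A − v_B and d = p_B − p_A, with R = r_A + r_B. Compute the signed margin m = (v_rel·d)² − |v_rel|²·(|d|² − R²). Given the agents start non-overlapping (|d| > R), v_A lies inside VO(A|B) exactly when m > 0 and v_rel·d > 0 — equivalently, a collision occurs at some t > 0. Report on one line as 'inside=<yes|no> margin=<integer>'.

d = (5, 10),  |d|² = 125;  R = 3+5 = 8,  c = 125−8² = 61
v_rel = (0, 10),  |v_rel|² = 100;  v_rel·d = (0)·(5) + (10)·(10) = 100
100·t² − 200·t + 61 = 0  ⇒  m = 100² − 100·61 = 3900
m = 3900 > 0,  v_rel·d = 100 > 0  ⇒  inside

inside=yes margin=3900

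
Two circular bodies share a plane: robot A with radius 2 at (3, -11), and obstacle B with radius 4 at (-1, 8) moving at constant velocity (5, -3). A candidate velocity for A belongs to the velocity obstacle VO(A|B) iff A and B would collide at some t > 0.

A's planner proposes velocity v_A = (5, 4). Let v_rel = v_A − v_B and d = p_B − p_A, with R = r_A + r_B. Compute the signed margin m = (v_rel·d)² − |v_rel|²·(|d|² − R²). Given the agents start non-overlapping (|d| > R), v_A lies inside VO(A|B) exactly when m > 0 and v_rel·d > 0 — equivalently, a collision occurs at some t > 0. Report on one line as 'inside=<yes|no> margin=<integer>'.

d = (-4, 19),  |d|² = 377;  R = 2+4 = 6,  c = 377−6² = 341
v_rel = (0, 7),  |v_rel|² = 49;  v_rel·d = (0)·(-4) + (7)·(19) = 133
49·t² − 266·t + 341 = 0  ⇒  m = 133² − 49·341 = 980
m = 980 > 0,  v_rel·d = 133 > 0  ⇒  inside

inside=yes margin=980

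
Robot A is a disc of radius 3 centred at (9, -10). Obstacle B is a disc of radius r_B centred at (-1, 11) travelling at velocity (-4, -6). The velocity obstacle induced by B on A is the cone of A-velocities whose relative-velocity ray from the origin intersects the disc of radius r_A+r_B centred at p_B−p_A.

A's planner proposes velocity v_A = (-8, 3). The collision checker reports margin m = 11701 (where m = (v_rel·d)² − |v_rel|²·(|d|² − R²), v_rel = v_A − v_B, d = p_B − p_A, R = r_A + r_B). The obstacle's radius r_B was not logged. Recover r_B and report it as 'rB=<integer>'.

m = 11701
d = (-10, 21);  v_rel = (-4, 9),  |v_rel|² = 97
v_rel×d = (-4)·(21) − (9)·(-10) = 6
since m = R²·97 − 6²:  R² = (36 + 11701) / 97 = 121
R = √121 = 11  ⇒  r_B = 11 − 3 = 8

rB=8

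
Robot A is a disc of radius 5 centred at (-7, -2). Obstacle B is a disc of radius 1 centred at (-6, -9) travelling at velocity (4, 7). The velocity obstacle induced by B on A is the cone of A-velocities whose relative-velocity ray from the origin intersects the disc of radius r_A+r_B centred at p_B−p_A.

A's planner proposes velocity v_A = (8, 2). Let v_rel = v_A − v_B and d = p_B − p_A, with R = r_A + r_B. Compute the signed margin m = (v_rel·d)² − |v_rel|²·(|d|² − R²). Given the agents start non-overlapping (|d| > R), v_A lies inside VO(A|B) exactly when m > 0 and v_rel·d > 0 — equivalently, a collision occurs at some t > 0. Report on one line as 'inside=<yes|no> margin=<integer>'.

d = (1, -7),  |d|² = 50;  R = 5+1 = 6,  c = 50−6² = 14
v_rel = (4, -5),  |v_rel|² = 41;  v_rel·d = (4)·(1) + (-5)·(-7) = 39
41·t² − 78·t + 14 = 0  ⇒  m = 39² − 41·14 = 947
m = 947 > 0,  v_rel·d = 39 > 0  ⇒  inside

inside=yes margin=947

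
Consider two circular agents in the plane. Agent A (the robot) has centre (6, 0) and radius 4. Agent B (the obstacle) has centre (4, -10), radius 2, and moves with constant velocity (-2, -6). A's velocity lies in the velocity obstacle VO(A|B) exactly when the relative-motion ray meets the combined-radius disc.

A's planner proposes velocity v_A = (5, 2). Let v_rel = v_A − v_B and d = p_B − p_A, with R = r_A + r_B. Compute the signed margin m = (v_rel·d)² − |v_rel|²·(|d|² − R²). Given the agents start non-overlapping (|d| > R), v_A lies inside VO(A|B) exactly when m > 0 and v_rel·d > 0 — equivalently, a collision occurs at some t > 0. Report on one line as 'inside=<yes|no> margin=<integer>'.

d = (-2, -10),  |d|² = 104;  R = 4+2 = 6,  c = 104−6² = 68
v_rel = (7, 8),  |v_rel|² = 113;  v_rel·d = (7)·(-2) + (8)·(-10) = -94
113·t² + 188·t + 68 = 0  ⇒  m = (-94)² − 113·68 = 1152
m = 1152 > 0,  v_rel·d = -94 < 0  ⇒  outside

inside=no margin=1152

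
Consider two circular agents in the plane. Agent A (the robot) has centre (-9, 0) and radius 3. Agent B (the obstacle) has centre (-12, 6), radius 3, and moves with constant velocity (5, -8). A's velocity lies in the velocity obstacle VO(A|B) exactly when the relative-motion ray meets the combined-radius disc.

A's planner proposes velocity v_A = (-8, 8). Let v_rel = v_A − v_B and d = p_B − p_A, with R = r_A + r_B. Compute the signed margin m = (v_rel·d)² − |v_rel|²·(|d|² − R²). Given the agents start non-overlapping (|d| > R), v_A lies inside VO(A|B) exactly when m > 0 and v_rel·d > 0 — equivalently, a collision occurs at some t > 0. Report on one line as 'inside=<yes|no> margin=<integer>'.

d = (-3, 6),  |d|² = 45;  R = 3+3 = 6,  c = 45−6² = 9
v_rel = (-13, 16),  |v_rel|² = 425;  v_rel·d = (-13)·(-3) + (16)·(6) = 135
425·t² − 270·t + 9 = 0  ⇒  m = 135² − 425·9 = 14400
m = 14400 > 0,  v_rel·d = 135 > 0  ⇒  inside

inside=yes margin=14400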